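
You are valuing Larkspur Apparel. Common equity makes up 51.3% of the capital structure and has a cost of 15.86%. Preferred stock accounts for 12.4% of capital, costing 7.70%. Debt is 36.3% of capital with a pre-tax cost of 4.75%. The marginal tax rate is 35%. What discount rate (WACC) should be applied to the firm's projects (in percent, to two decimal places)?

After-tax cost of debt = 4.75% × (1 − 35%) = 3.0875%.
WACC = 0.513 × 15.8600% + 0.124 × 7.7000% + 0.363 × 3.0875% = 10.2117%.

10.21%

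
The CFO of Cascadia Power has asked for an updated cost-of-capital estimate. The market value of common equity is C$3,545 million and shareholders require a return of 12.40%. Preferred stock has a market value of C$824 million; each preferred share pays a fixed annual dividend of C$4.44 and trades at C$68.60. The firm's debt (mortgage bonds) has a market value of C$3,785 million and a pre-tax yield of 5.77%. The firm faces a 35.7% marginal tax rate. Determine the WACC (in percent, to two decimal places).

7.77%

Cost of preferred: Rp = 4.44 / 68.6 = 6.4723%.
Total capital V = 3545 + 824 + 3785 = 8154.
Equity: weight = 3545/8154 = 0.4348; cost = 12.4%.
Preferred: weight = 824/8154 = 0.1011; cost = 6.4723%.
Mortgage bonds: weight = 3785/8154 = 0.4642; after-tax cost = 5.77% × (1 − 35.7%) = 3.7101%.
WACC = 0.4348 × 12.4000% + 0.1011 × 6.4723% + 0.4642 × 3.7101% = 7.7672%.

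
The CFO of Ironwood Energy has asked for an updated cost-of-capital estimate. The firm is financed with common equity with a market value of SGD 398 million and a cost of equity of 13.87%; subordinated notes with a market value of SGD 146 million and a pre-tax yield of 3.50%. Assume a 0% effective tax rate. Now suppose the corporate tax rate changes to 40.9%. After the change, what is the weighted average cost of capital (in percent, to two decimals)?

After the change:
Total capital V = 398 + 146 = 544.
Equity: weight = 398/544 = 0.7316; cost = 13.87%.
Subordinated notes: weight = 146/544 = 0.2684; after-tax cost = 3.5% × (1 − 40.9%) = 2.0685%.
WACC = 0.7316 × 13.8700% + 0.2684 × 2.0685% = 10.7027%.

10.70%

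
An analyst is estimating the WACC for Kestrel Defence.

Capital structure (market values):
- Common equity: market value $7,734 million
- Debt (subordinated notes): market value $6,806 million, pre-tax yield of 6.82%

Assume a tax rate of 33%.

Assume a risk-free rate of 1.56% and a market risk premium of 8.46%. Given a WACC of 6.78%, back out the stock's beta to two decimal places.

Total capital V = 7734 + 6806 = 14540.
Equity weight = 7734/14540 = 0.5319.
Subordinated notes weight = 6806/14540 = 0.4681.
Debt contribution = 0.4681 × 6.82% × (1 − 33%) = 2.1389%.
Required equity contribution = 6.78% − 2.1389% = 4.6411%  ⇒  Re = 8.7254%.
CAPM: 8.7254% = 1.56% + β × 8.46%  ⇒  β = 0.8470.

0.85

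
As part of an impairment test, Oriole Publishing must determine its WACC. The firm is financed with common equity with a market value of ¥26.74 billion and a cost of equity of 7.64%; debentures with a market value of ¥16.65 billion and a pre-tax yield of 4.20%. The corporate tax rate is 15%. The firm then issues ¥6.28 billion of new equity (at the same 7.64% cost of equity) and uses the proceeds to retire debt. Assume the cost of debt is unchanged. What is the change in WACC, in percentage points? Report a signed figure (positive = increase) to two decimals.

Current WACC:
Total capital V = 26.74 + 16.65 = 43.39.
Equity: weight = 26.74/43.39 = 0.6163; cost = 7.64%.
Debentures: weight = 16.65/43.39 = 0.3837; after-tax cost = 4.2% × (1 − 15%) = 3.5700%.
WACC = 0.6163 × 7.6400% + 0.3837 × 3.5700% = 6.0782%.
After the change:
Total capital V = 33.02 + 10.37 = 43.39.
Equity: weight = 33.02/43.39 = 0.7610; cost = 7.64%.
Debentures: weight = 10.37/43.39 = 0.2390; after-tax cost = 4.2% × (1 − 15%) = 3.5700%.
WACC = 0.7610 × 7.6400% + 0.2390 × 3.5700% = 6.6673%.
Change in WACC = 6.6673% − 6.0782% = 0.5891 pp.

+0.59 pp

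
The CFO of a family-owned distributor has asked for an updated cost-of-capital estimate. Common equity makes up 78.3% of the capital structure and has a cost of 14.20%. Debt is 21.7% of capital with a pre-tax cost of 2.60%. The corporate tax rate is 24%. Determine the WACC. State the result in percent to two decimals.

After-tax cost of debt = 2.6% × (1 − 24%) = 1.9760%.
WACC = 0.783 × 14.2000% + 0.217 × 1.9760% = 11.5474%.

11.55%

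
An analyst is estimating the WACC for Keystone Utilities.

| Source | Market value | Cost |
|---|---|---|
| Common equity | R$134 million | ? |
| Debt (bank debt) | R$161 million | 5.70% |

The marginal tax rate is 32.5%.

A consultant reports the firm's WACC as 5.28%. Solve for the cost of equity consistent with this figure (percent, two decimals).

Total capital V = 134 + 161 = 295.
Equity weight = 134/295 = 0.4542.
Bank debt weight = 161/295 = 0.5458.
Debt contribution = 0.5458 × 5.7% × (1 − 32.5%) = 2.0998%.
Required equity contribution = 5.28% − 2.0998% = 3.1802%.
Re = 3.1802% / 0.4542 = 7.0011%.

7.00%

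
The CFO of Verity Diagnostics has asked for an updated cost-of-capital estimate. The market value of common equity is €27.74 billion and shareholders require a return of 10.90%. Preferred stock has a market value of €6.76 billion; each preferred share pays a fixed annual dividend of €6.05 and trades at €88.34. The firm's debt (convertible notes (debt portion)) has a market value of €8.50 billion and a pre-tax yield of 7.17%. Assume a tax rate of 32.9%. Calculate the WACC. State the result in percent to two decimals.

Cost of preferred: Rp = 6.05 / 88.34 = 6.8485%.
Total capital V = 27.74 + 6.76 + 8.5 = 43.
Equity: weight = 27.74/43 = 0.6451; cost = 10.9%.
Preferred: weight = 6.76/43 = 0.1572; cost = 6.8485%.
Convertible notes (debt portion): weight = 8.5/43 = 0.1977; after-tax cost = 7.17% × (1 − 32.9%) = 4.8111%.
WACC = 0.6451 × 10.9000% + 0.1572 × 6.8485% + 0.1977 × 4.8111% = 9.0594%.

9.06%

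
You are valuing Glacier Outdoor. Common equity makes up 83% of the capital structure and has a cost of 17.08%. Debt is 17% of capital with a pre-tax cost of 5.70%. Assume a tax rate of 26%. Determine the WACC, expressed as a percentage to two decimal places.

14.89%

After-tax cost of debt = 5.7% × (1 − 26%) = 4.2180%.
WACC = 0.830 × 17.0800% + 0.170 × 4.2180% = 14.8935%.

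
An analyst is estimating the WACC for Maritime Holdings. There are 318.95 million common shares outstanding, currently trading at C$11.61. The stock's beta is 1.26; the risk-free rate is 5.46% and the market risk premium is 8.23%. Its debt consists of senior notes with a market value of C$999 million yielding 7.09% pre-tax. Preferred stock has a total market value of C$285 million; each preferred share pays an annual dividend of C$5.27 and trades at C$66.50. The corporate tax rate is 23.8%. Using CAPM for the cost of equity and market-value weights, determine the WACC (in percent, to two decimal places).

Cost of equity via CAPM: Re = 5.46% + 1.26 × 8.23% = 15.8298%.
Cost of preferred: Rp = 5.27 / 66.5 = 7.9248%.
Market value of equity E = 11.61 × 318.95m = 3703.0095m.
Total capital V = 3703.0095 + 285 + 999 = 4987.0095.
Equity: weight = 3703.0095/4987.0095 = 0.7425; cost = 15.8298%.
Preferred: weight = 285/4987.0095 = 0.0571; cost = 7.9248%.
Senior notes: weight = 999/4987.0095 = 0.2003; after-tax cost = 7.09% × (1 − 23.8%) = 5.4026%.
WACC = 0.7425 × 15.8298% + 0.0571 × 7.9248% + 0.2003 × 5.4026% = 13.2893%.

13.29%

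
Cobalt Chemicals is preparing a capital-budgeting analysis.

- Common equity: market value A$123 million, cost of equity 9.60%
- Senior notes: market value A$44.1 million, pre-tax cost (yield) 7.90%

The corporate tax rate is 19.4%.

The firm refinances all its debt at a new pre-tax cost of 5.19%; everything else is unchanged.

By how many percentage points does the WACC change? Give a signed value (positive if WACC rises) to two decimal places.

Current WACC:
Total capital V = 123 + 44.1 = 167.1.
Equity: weight = 123/167.1 = 0.7361; cost = 9.6%.
Senior notes: weight = 44.1/167.1 = 0.2639; after-tax cost = 7.9% × (1 − 19.4%) = 6.3674%.
WACC = 0.7361 × 9.6000% + 0.2639 × 6.3674% = 8.7469%.
After the change:
Total capital V = 123 + 44.1 = 167.1.
Equity: weight = 123/167.1 = 0.7361; cost = 9.6%.
Senior notes: weight = 44.1/167.1 = 0.2639; after-tax cost = 5.19% × (1 − 19.4%) = 4.1831%.
WACC = 0.7361 × 9.6000% + 0.2639 × 4.1831% = 8.1704%.
Change in WACC = 8.1704% − 8.7469% = -0.5765 pp.

-0.58 pp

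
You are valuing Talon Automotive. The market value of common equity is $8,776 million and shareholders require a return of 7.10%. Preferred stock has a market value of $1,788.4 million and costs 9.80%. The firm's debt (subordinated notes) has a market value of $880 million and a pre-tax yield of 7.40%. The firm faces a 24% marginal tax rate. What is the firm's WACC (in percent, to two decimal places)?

7.41%

Total capital V = 8776 + 1788.4 + 880 = 11444.4.
Equity: weight = 8776/11444.4 = 0.7668; cost = 7.1%.
Preferred: weight = 1788.4/11444.4 = 0.1563; cost = 9.8%.
Subordinated notes: weight = 880/11444.4 = 0.0769; after-tax cost = 7.4% × (1 − 24%) = 5.6240%.
WACC = 0.7668 × 7.1000% + 0.1563 × 9.8000% + 0.0769 × 5.6240% = 7.4084%.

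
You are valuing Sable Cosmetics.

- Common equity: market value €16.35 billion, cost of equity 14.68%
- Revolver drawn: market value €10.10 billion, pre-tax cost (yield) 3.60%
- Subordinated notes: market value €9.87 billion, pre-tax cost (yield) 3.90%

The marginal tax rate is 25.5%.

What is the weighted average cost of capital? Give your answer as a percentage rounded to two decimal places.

Total capital V = 16.35 + 10.1 + 9.87 = 36.32.
Equity: weight = 16.35/36.32 = 0.4502; cost = 14.68%.
Revolver drawn: weight = 10.1/36.32 = 0.2781; after-tax cost = 3.6% × (1 − 25.5%) = 2.6820%.
Subordinated notes: weight = 9.87/36.32 = 0.2718; after-tax cost = 3.9% × (1 − 25.5%) = 2.9055%.
WACC = 0.4502 × 14.6800% + 0.2781 × 2.6820% + 0.2718 × 2.9055% = 8.1438%.

8.14%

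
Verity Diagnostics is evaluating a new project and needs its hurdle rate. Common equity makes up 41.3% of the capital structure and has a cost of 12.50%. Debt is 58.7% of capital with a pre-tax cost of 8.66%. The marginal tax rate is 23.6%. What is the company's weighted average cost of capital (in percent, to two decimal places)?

9.05%

After-tax cost of debt = 8.66% × (1 − 23.6%) = 6.6162%.
WACC = 0.413 × 12.5000% + 0.587 × 6.6162% = 9.0462%.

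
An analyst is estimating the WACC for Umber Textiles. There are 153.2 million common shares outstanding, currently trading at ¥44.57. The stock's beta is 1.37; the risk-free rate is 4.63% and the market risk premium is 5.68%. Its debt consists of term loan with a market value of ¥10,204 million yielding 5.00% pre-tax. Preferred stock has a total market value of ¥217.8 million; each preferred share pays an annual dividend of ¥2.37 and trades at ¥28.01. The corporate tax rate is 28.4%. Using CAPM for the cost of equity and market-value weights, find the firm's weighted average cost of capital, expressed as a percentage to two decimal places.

Cost of equity via CAPM: Re = 4.63% + 1.37 × 5.68% = 12.4116%.
Cost of preferred: Rp = 2.37 / 28.01 = 8.4613%.
Market value of equity E = 44.57 × 153.2m = 6828.124m.
Total capital V = 6828.124 + 217.8 + 10204 = 17249.924.
Equity: weight = 6828.124/17249.924 = 0.3958; cost = 12.4116%.
Preferred: weight = 217.8/17249.924 = 0.0126; cost = 8.4613%.
Term loan: weight = 10204/17249.924 = 0.5915; after-tax cost = 5% × (1 − 28.4%) = 3.5800%.
WACC = 0.3958 × 12.4116% + 0.0126 × 8.4613% + 0.5915 × 3.5800% = 7.1375%.

7.14%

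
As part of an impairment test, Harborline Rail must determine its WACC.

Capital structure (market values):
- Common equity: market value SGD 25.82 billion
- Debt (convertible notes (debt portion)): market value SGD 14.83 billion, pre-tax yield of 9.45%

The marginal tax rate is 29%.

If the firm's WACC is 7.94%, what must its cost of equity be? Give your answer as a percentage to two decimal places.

Total capital V = 25.82 + 14.83 = 40.65.
Equity weight = 25.82/40.65 = 0.6352.
Convertible notes (debt portion) weight = 14.83/40.65 = 0.3648.
Debt contribution = 0.3648 × 9.45% × (1 − 29%) = 2.4478%.
Required equity contribution = 7.94% − 2.4478% = 5.4922%.
Re = 5.4922% / 0.6352 = 8.6468%.

8.65%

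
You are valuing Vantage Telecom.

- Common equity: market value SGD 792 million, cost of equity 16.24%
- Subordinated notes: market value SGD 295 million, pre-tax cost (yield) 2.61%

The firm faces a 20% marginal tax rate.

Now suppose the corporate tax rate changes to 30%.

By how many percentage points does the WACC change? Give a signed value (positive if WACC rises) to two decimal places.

-0.07 pp

Current WACC:
Total capital V = 792 + 295 = 1087.
Equity: weight = 792/1087 = 0.7286; cost = 16.24%.
Subordinated notes: weight = 295/1087 = 0.2714; after-tax cost = 2.61% × (1 − 20%) = 2.0880%.
WACC = 0.7286 × 16.2400% + 0.2714 × 2.0880% = 12.3993%.
After the change:
Total capital V = 792 + 295 = 1087.
Equity: weight = 792/1087 = 0.7286; cost = 16.24%.
Subordinated notes: weight = 295/1087 = 0.2714; after-tax cost = 2.61% × (1 − 30%) = 1.8270%.
WACC = 0.7286 × 16.2400% + 0.2714 × 1.8270% = 12.3285%.
Change in WACC = 12.3285% − 12.3993% = -0.0708 pp.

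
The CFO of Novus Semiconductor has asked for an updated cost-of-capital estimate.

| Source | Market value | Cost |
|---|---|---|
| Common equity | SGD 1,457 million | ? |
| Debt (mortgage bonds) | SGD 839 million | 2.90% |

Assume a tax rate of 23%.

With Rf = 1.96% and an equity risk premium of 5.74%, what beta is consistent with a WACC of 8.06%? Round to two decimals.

1.65

Total capital V = 1457 + 839 = 2296.
Equity weight = 1457/2296 = 0.6346.
Mortgage bonds weight = 839/2296 = 0.3654.
Debt contribution = 0.3654 × 2.9% × (1 − 23%) = 0.8160%.
Required equity contribution = 8.06% − 0.8160% = 7.2440%  ⇒  Re = 11.4154%.
CAPM: 11.4154% = 1.96% + β × 5.74%  ⇒  β = 1.6473.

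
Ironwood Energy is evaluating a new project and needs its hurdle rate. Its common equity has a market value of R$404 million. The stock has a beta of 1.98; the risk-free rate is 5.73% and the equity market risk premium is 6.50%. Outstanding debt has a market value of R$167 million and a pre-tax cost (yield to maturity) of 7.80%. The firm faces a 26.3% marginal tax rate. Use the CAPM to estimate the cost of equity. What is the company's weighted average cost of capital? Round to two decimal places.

14.84%

Cost of equity via CAPM: Re = 5.73% + 1.98 × 6.5% = 18.6000%.
Total capital V = 404 + 167 = 571.
Equity: weight = 404/571 = 0.7075; cost = 18.6%.
Debt: weight = 167/571 = 0.2925; after-tax cost = 7.8% × (1 − 26.3%) = 5.7486%.
WACC = 0.7075 × 18.6000% + 0.2925 × 5.7486% = 14.8414%.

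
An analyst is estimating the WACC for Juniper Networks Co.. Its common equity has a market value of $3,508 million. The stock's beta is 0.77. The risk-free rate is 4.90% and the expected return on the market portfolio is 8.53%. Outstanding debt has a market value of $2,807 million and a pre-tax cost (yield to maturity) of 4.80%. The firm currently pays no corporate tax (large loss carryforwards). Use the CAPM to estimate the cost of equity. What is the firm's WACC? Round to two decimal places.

Market risk premium = 8.53% − 4.9% = 3.63%.
Cost of equity via CAPM: Re = 4.9% + 0.77 × 3.63% = 7.6951%.
Total capital V = 3508 + 2807 = 6315.
Equity: weight = 3508/6315 = 0.5555; cost = 7.6951%.
Debt: weight = 2807/6315 = 0.4445; after-tax cost = 4.8% × (1 − 0%) = 4.8000%.
WACC = 0.5555 × 7.6951% + 0.4445 × 4.8000% = 6.4082%.

6.41%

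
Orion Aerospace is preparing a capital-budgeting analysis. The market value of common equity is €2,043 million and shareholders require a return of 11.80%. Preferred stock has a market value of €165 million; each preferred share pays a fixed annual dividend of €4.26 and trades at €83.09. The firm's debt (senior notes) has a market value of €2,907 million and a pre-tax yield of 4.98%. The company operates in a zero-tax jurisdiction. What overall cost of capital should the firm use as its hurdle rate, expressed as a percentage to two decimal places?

Cost of preferred: Rp = 4.26 / 83.09 = 5.1270%.
Total capital V = 2043 + 165 + 2907 = 5115.
Equity: weight = 2043/5115 = 0.3994; cost = 11.8%.
Preferred: weight = 165/5115 = 0.0323; cost = 5.127%.
Senior notes: weight = 2907/5115 = 0.5683; after-tax cost = 4.98% × (1 − 0%) = 4.9800%.
WACC = 0.3994 × 11.8000% + 0.0323 × 5.1270% + 0.5683 × 4.9800% = 7.7087%.

7.71%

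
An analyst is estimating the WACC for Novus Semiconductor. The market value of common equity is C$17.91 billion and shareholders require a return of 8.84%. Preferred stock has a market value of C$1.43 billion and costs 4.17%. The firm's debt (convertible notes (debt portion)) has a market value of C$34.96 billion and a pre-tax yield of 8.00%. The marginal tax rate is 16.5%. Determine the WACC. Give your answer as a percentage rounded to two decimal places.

7.33%

Total capital V = 17.91 + 1.43 + 34.96 = 54.3.
Equity: weight = 17.91/54.3 = 0.3298; cost = 8.84%.
Preferred: weight = 1.43/54.3 = 0.0263; cost = 4.17%.
Convertible notes (debt portion): weight = 34.96/54.3 = 0.6438; after-tax cost = 8% × (1 − 16.5%) = 6.6800%.
WACC = 0.3298 × 8.8400% + 0.0263 × 4.1700% + 0.6438 × 6.6800% = 7.3263%.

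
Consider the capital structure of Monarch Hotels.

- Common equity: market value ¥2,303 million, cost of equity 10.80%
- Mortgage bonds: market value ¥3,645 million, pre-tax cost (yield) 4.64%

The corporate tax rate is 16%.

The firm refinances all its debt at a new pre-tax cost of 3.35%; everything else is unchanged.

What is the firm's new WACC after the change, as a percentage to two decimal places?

After the change:
Total capital V = 2303 + 3645 = 5948.
Equity: weight = 2303/5948 = 0.3872; cost = 10.8%.
Mortgage bonds: weight = 3645/5948 = 0.6128; after-tax cost = 3.35% × (1 − 16%) = 2.8140%.
WACC = 0.3872 × 10.8000% + 0.6128 × 2.8140% = 5.9061%.

5.91%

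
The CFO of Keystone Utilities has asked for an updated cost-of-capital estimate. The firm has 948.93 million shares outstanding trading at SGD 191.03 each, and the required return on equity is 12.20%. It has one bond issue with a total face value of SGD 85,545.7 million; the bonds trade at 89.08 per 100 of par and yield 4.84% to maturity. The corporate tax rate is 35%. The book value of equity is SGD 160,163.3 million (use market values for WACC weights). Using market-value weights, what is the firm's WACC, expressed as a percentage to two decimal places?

9.52%

Market value of equity E = 191.03 × 948.93m = 181274.0979m. Market value of debt D = 85545.7m × 89.08/100 = 76204.10956m.
Total capital V = 181274.0979 + 76204.10956 = 257478.20746.
Equity: weight = 181274.0979/257478.20746 = 0.7040; cost = 12.2%.
Bonds outstanding: weight = 76204.10956/257478.20746 = 0.2960; after-tax cost = 4.84% × (1 − 35%) = 3.1460%.
WACC = 0.7040 × 12.2000% + 0.2960 × 3.1460% = 9.5203%.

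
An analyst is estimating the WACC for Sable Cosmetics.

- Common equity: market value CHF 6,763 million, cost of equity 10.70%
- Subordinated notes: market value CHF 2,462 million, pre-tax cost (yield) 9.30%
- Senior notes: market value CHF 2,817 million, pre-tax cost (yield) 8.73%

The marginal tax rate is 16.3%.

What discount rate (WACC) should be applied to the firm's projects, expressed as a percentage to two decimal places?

9.31%

Total capital V = 6763 + 2462 + 2817 = 12042.
Equity: weight = 6763/12042 = 0.5616; cost = 10.7%.
Subordinated notes: weight = 2462/12042 = 0.2045; after-tax cost = 9.3% × (1 − 16.3%) = 7.7841%.
Senior notes: weight = 2817/12042 = 0.2339; after-tax cost = 8.73% × (1 − 16.3%) = 7.3070%.
WACC = 0.5616 × 10.7000% + 0.2045 × 7.7841% + 0.2339 × 7.3070% = 9.3101%.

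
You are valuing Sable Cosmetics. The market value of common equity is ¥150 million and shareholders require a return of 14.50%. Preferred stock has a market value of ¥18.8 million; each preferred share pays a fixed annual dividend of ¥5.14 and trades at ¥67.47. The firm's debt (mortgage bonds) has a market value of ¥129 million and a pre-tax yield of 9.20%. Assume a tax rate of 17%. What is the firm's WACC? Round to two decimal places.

Cost of preferred: Rp = 5.14 / 67.47 = 7.6182%.
Total capital V = 150 + 18.8 + 129 = 297.8.
Equity: weight = 150/297.8 = 0.5037; cost = 14.5%.
Preferred: weight = 18.8/297.8 = 0.0631; cost = 7.6182%.
Mortgage bonds: weight = 129/297.8 = 0.4332; after-tax cost = 9.2% × (1 − 17%) = 7.6360%.
WACC = 0.5037 × 14.5000% + 0.0631 × 7.6182% + 0.4332 × 7.6360% = 11.0922%.

11.09%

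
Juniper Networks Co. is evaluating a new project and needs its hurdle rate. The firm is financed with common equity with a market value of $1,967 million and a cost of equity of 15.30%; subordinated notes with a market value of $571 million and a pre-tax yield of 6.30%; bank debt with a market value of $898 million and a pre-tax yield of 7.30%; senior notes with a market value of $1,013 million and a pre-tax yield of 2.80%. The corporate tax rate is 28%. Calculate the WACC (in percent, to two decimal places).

8.87%

Total capital V = 1967 + 571 + 898 + 1013 = 4449.
Equity: weight = 1967/4449 = 0.4421; cost = 15.3%.
Subordinated notes: weight = 571/4449 = 0.1283; after-tax cost = 6.3% × (1 − 28%) = 4.5360%.
Bank debt: weight = 898/4449 = 0.2018; after-tax cost = 7.3% × (1 − 28%) = 5.2560%.
Senior notes: weight = 1013/4449 = 0.2277; after-tax cost = 2.8% × (1 − 28%) = 2.0160%.
WACC = 0.4421 × 15.3000% + 0.1283 × 4.5360% + 0.2018 × 5.2560% + 0.2277 × 2.0160% = 8.8665%.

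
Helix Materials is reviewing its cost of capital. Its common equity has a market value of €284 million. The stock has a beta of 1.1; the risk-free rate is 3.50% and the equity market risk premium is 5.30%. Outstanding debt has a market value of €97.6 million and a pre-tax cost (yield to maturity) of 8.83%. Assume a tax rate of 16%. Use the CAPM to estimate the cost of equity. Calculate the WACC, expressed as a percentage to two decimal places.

8.84%

Cost of equity via CAPM: Re = 3.5% + 1.1 × 5.3% = 9.3300%.
Total capital V = 284 + 97.6 = 381.6.
Equity: weight = 284/381.6 = 0.7442; cost = 9.33%.
Debt: weight = 97.6/381.6 = 0.2558; after-tax cost = 8.83% × (1 − 16%) = 7.4172%.
WACC = 0.7442 × 9.3300% + 0.2558 × 7.4172% = 8.8408%.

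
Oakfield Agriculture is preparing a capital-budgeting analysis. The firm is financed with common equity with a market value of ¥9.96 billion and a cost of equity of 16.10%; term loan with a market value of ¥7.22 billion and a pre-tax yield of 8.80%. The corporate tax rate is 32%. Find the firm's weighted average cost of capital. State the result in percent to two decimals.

11.85%

Total capital V = 9.96 + 7.22 = 17.18.
Equity: weight = 9.96/17.18 = 0.5797; cost = 16.1%.
Term loan: weight = 7.22/17.18 = 0.4203; after-tax cost = 8.8% × (1 − 32%) = 5.9840%.
WACC = 0.5797 × 16.1000% + 0.4203 × 5.9840% = 11.8487%.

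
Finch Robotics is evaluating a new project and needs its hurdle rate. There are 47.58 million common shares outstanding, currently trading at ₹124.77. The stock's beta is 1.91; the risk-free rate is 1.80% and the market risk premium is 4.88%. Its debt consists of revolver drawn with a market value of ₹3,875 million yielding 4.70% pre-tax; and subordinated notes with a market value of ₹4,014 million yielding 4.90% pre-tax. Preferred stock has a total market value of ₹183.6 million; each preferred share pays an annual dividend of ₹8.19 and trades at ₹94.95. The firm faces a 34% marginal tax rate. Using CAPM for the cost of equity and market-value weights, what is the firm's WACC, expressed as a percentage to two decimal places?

Cost of equity via CAPM: Re = 1.8% + 1.91 × 4.88% = 11.1208%.
Cost of preferred: Rp = 8.19 / 94.95 = 8.6256%.
Market value of equity E = 124.77 × 47.58m = 5936.5566m.
Total capital V = 5936.5566 + 183.6 + 3875 + 4014 = 14009.1566.
Equity: weight = 5936.5566/14009.1566 = 0.4238; cost = 11.1208%.
Preferred: weight = 183.6/14009.1566 = 0.0131; cost = 8.6256%.
Revolver drawn: weight = 3875/14009.1566 = 0.2766; after-tax cost = 4.7% × (1 − 34%) = 3.1020%.
Subordinated notes: weight = 4014/14009.1566 = 0.2865; after-tax cost = 4.9% × (1 − 34%) = 3.2340%.
WACC = 0.4238 × 11.1208% + 0.0131 × 8.6256% + 0.2766 × 3.1020% + 0.2865 × 3.2340% = 6.6103%.

6.61%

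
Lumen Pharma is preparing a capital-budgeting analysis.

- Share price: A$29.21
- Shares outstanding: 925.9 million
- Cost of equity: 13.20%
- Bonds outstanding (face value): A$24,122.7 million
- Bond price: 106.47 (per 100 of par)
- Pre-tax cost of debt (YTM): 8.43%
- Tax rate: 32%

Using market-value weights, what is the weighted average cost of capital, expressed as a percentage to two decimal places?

9.56%

Market value of equity E = 29.21 × 925.9m = 27045.539m. Market value of debt D = 24122.7m × 106.47/100 = 25683.43869m.
Total capital V = 27045.539 + 25683.43869 = 52728.97769.
Equity: weight = 27045.539/52728.97769 = 0.5129; cost = 13.2%.
Bonds outstanding: weight = 25683.43869/52728.97769 = 0.4871; after-tax cost = 8.43% × (1 − 32%) = 5.7324%.
WACC = 0.5129 × 13.2000% + 0.4871 × 5.7324% = 9.5627%.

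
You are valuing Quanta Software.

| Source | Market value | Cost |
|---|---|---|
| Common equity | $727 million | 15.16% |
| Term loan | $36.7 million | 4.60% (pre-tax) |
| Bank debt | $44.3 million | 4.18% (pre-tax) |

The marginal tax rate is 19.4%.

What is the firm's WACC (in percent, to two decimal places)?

Total capital V = 727 + 36.7 + 44.3 = 808.
Equity: weight = 727/808 = 0.8998; cost = 15.16%.
Term loan: weight = 36.7/808 = 0.0454; after-tax cost = 4.6% × (1 − 19.4%) = 3.7076%.
Bank debt: weight = 44.3/808 = 0.0548; after-tax cost = 4.18% × (1 − 19.4%) = 3.3691%.
WACC = 0.8998 × 15.1600% + 0.0454 × 3.7076% + 0.0548 × 3.3691% = 13.9934%.

13.99%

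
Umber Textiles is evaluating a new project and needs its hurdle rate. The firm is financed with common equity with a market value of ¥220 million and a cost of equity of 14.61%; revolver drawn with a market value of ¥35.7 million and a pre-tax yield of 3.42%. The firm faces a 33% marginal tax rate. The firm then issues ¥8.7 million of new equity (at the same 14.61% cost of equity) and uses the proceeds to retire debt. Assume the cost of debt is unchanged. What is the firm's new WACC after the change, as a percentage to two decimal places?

13.31%

After the change:
Total capital V = 228.7 + 27 = 255.7.
Equity: weight = 228.7/255.7 = 0.8944; cost = 14.61%.
Revolver drawn: weight = 27/255.7 = 0.1056; after-tax cost = 3.42% × (1 − 33%) = 2.2914%.
WACC = 0.8944 × 14.6100% + 0.1056 × 2.2914% = 13.3092%.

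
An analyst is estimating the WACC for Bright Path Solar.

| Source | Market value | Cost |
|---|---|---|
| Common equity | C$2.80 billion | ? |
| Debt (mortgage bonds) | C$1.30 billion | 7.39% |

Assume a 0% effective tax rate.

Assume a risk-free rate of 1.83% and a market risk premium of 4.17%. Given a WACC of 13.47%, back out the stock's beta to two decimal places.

3.47

Total capital V = 2.8 + 1.3 = 4.1.
Equity weight = 2.8/4.1 = 0.6829.
Mortgage bonds weight = 1.3/4.1 = 0.3171.
Debt contribution = 0.3171 × 7.39% × (1 − 0%) = 2.3432%.
Required equity contribution = 13.47% − 2.3432% = 11.1268%  ⇒  Re = 16.2929%.
CAPM: 16.2929% = 1.83% + β × 4.17%  ⇒  β = 3.4683.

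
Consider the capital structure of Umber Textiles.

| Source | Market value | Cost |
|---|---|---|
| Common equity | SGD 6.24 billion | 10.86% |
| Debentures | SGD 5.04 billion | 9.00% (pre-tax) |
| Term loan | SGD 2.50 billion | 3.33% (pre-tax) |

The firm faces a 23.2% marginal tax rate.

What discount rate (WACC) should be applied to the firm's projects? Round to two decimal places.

7.91%

Total capital V = 6.24 + 5.04 + 2.5 = 13.78.
Equity: weight = 6.24/13.78 = 0.4528; cost = 10.86%.
Debentures: weight = 5.04/13.78 = 0.3657; after-tax cost = 9% × (1 − 23.2%) = 6.9120%.
Term loan: weight = 2.5/13.78 = 0.1814; after-tax cost = 3.33% × (1 − 23.2%) = 2.5574%.
WACC = 0.4528 × 10.8600% + 0.3657 × 6.9120% + 0.1814 × 2.5574% = 7.9098%.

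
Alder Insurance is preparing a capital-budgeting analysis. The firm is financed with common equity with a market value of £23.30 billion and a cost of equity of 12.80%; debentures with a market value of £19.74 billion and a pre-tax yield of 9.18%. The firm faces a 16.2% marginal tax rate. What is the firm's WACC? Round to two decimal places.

10.46%

Total capital V = 23.3 + 19.74 = 43.04.
Equity: weight = 23.3/43.04 = 0.5414; cost = 12.8%.
Debentures: weight = 19.74/43.04 = 0.4586; after-tax cost = 9.18% × (1 − 16.2%) = 7.6928%.
WACC = 0.5414 × 12.8000% + 0.4586 × 7.6928% = 10.4576%.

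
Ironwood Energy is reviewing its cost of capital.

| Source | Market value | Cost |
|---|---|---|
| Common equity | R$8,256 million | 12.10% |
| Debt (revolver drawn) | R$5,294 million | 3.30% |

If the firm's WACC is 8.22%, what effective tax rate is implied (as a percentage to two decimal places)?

34.27%

Total capital V = 8256 + 5294 = 13550.
Equity weight = 8256/13550 = 0.6093.
Revolver drawn weight = 5294/13550 = 0.3907.
Equity contribution = 0.6093 × 12.1% = 7.3725%.
Debt contribution must be 8.22% − 7.3725% = 0.8475%.
0.3907 × 3.3% × (1 − T) = 0.8475%  ⇒  (1 − T) = 0.6573.
T = 34.2686%.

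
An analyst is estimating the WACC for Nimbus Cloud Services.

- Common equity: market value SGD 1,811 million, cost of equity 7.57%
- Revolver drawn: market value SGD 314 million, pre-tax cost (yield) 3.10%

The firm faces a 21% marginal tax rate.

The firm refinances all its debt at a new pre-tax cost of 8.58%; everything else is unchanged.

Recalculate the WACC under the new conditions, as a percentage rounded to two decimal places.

7.45%

After the change:
Total capital V = 1811 + 314 = 2125.
Equity: weight = 1811/2125 = 0.8522; cost = 7.57%.
Revolver drawn: weight = 314/2125 = 0.1478; after-tax cost = 8.58% × (1 − 21%) = 6.7782%.
WACC = 0.8522 × 7.5700% + 0.1478 × 6.7782% = 7.4530%.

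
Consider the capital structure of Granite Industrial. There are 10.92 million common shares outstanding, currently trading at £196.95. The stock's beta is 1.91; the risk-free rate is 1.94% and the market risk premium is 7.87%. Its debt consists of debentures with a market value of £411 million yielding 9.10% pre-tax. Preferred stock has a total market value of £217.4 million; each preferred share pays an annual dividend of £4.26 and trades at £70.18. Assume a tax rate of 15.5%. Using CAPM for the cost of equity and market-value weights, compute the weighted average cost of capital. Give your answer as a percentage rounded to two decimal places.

Cost of equity via CAPM: Re = 1.94% + 1.91 × 7.87% = 16.9717%.
Cost of preferred: Rp = 4.26 / 70.18 = 6.0701%.
Market value of equity E = 196.95 × 10.92m = 2150.694m.
Total capital V = 2150.694 + 217.4 + 411 = 2779.094.
Equity: weight = 2150.694/2779.094 = 0.7739; cost = 16.9717%.
Preferred: weight = 217.4/2779.094 = 0.0782; cost = 6.0701%.
Debentures: weight = 411/2779.094 = 0.1479; after-tax cost = 9.1% × (1 − 15.5%) = 7.6895%.
WACC = 0.7739 × 16.9717% + 0.0782 × 6.0701% + 0.1479 × 7.6895% = 14.7462%.

14.75%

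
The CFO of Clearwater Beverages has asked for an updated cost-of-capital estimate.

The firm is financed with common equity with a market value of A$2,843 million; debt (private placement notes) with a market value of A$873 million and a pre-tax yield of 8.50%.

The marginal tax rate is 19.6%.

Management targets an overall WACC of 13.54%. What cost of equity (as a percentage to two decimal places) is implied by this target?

15.60%

Total capital V = 2843 + 873 = 3716.
Equity weight = 2843/3716 = 0.7651.
Private placement notes weight = 873/3716 = 0.2349.
Debt contribution = 0.2349 × 8.5% × (1 − 19.6%) = 1.6055%.
Required equity contribution = 13.54% − 1.6055% = 11.9345%.
Re = 11.9345% / 0.7651 = 15.5992%.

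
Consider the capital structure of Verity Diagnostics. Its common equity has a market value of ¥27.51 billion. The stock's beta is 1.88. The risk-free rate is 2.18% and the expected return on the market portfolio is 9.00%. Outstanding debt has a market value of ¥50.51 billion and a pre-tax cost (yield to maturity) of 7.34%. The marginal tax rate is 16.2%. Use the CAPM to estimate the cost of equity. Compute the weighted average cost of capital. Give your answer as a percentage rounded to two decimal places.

Market risk premium = 9.0% − 2.18% = 6.82%.
Cost of equity via CAPM: Re = 2.18% + 1.88 × 6.82% = 15.0016%.
Total capital V = 27.51 + 50.51 = 78.02.
Equity: weight = 27.51/78.02 = 0.3526; cost = 15.0016%.
Debt: weight = 50.51/78.02 = 0.6474; after-tax cost = 7.34% × (1 − 16.2%) = 6.1509%.
WACC = 0.3526 × 15.0016% + 0.6474 × 6.1509% = 9.2717%.

9.27%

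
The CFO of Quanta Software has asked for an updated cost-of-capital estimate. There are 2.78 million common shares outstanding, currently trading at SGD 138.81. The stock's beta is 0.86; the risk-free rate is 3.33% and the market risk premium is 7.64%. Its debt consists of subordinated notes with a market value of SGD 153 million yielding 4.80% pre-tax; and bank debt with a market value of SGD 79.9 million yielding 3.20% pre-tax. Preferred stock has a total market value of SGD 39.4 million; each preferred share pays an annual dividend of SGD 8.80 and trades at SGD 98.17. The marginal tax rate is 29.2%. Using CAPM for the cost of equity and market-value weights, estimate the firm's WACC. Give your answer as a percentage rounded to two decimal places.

Cost of equity via CAPM: Re = 3.33% + 0.86 × 7.64% = 9.9004%.
Cost of preferred: Rp = 8.8 / 98.17 = 8.9640%.
Market value of equity E = 138.81 × 2.78m = 385.8918m.
Total capital V = 385.8918 + 39.4 + 153 + 79.9 = 658.1918.
Equity: weight = 385.8918/658.1918 = 0.5863; cost = 9.9004%.
Preferred: weight = 39.4/658.1918 = 0.0599; cost = 8.964%.
Subordinated notes: weight = 153/658.1918 = 0.2325; after-tax cost = 4.8% × (1 − 29.2%) = 3.3984%.
Bank debt: weight = 79.9/658.1918 = 0.1214; after-tax cost = 3.2% × (1 − 29.2%) = 2.2656%.
WACC = 0.5863 × 9.9004% + 0.0599 × 8.9640% + 0.2325 × 3.3984% + 0.1214 × 2.2656% = 7.4061%.

7.41%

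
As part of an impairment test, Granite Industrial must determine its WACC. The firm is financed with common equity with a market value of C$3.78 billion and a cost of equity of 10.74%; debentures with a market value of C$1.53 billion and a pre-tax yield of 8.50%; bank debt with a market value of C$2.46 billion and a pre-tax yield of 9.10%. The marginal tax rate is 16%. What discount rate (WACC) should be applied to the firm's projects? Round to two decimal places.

9.05%

Total capital V = 3.78 + 1.53 + 2.46 = 7.77.
Equity: weight = 3.78/7.77 = 0.4865; cost = 10.74%.
Debentures: weight = 1.53/7.77 = 0.1969; after-tax cost = 8.5% × (1 − 16%) = 7.1400%.
Bank debt: weight = 2.46/7.77 = 0.3166; after-tax cost = 9.1% × (1 − 16%) = 7.6440%.
WACC = 0.4865 × 10.7400% + 0.1969 × 7.1400% + 0.3166 × 7.6440% = 9.0509%.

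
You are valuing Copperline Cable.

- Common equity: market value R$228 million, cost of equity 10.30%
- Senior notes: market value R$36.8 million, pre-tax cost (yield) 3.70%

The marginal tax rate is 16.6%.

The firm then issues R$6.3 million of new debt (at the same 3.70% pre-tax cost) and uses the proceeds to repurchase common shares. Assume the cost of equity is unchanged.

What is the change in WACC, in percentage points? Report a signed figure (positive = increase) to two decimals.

-0.17 pp

Current WACC:
Total capital V = 228 + 36.8 = 264.8.
Equity: weight = 228/264.8 = 0.8610; cost = 10.3%.
Senior notes: weight = 36.8/264.8 = 0.1390; after-tax cost = 3.7% × (1 − 16.6%) = 3.0858%.
WACC = 0.8610 × 10.3000% + 0.1390 × 3.0858% = 9.2974%.
After the change:
Total capital V = 221.7 + 43.1 = 264.8.
Equity: weight = 221.7/264.8 = 0.8372; cost = 10.3%.
Senior notes: weight = 43.1/264.8 = 0.1628; after-tax cost = 3.7% × (1 − 16.6%) = 3.0858%.
WACC = 0.8372 × 10.3000% + 0.1628 × 3.0858% = 9.1258%.
Change in WACC = 9.1258% − 9.2974% = -0.1716 pp.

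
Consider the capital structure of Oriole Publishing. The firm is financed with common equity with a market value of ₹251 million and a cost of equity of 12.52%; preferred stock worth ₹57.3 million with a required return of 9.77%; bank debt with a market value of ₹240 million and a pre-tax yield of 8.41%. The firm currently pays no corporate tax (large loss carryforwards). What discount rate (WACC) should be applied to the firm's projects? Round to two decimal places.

Total capital V = 251 + 57.3 + 240 = 548.3.
Equity: weight = 251/548.3 = 0.4578; cost = 12.52%.
Preferred: weight = 57.3/548.3 = 0.1045; cost = 9.77%.
Bank debt: weight = 240/548.3 = 0.4377; after-tax cost = 8.41% × (1 − 0%) = 8.4100%.
WACC = 0.4578 × 12.5200% + 0.1045 × 9.7700% + 0.4377 × 8.4100% = 10.4336%.

10.43%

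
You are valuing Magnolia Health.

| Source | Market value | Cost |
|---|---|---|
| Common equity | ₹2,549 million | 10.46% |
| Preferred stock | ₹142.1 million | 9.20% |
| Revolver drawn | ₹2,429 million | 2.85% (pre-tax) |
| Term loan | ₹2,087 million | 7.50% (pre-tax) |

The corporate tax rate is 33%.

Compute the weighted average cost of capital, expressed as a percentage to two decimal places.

5.98%

Total capital V = 2549 + 142.1 + 2429 + 2087 = 7207.1.
Equity: weight = 2549/7207.1 = 0.3537; cost = 10.46%.
Preferred: weight = 142.1/7207.1 = 0.0197; cost = 9.2%.
Revolver drawn: weight = 2429/7207.1 = 0.3370; after-tax cost = 2.85% × (1 − 33%) = 1.9095%.
Term loan: weight = 2087/7207.1 = 0.2896; after-tax cost = 7.5% × (1 − 33%) = 5.0250%.
WACC = 0.3537 × 10.4600% + 0.0197 × 9.2000% + 0.3370 × 1.9095% + 0.2896 × 5.0250% = 5.9795%.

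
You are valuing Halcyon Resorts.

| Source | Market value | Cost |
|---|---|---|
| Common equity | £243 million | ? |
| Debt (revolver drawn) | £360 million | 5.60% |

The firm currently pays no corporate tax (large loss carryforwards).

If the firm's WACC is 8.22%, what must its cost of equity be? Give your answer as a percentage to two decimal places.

12.10%

Total capital V = 243 + 360 = 603.
Equity weight = 243/603 = 0.4030.
Revolver drawn weight = 360/603 = 0.5970.
Debt contribution = 0.5970 × 5.6% × (1 − 0%) = 3.3433%.
Required equity contribution = 8.22% − 3.3433% = 4.8767%.
Re = 4.8767% / 0.4030 = 12.1015%.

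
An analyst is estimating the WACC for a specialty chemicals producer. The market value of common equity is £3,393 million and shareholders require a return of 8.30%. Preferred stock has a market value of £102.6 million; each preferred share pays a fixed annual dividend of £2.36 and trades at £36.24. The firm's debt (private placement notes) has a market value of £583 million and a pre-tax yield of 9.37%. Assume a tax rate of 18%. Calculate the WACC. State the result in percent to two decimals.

8.17%

Cost of preferred: Rp = 2.36 / 36.24 = 6.5121%.
Total capital V = 3393 + 102.6 + 583 = 4078.6.
Equity: weight = 3393/4078.6 = 0.8319; cost = 8.3%.
Preferred: weight = 102.6/4078.6 = 0.0252; cost = 6.5121%.
Private placement notes: weight = 583/4078.6 = 0.1429; after-tax cost = 9.37% × (1 − 18%) = 7.6834%.
WACC = 0.8319 × 8.3000% + 0.0252 × 6.5121% + 0.1429 × 7.6834% = 8.1669%.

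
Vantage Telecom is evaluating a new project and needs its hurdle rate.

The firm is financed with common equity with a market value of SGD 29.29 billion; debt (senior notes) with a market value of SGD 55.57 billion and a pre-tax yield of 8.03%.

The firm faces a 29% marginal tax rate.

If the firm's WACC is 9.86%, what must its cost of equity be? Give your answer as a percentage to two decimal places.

Total capital V = 29.29 + 55.57 = 84.86.
Equity weight = 29.29/84.86 = 0.3452.
Senior notes weight = 55.57/84.86 = 0.6548.
Debt contribution = 0.6548 × 8.03% × (1 − 29%) = 3.7335%.
Required equity contribution = 9.86% − 3.7335% = 6.1265%.
Re = 6.1265% / 0.3452 = 17.7500%.

17.75%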